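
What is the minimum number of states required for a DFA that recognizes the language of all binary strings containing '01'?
Language: binary strings containing '01'
Lower bound (Myhill–Nerode): the prefixes ε, 0, 01 are pairwise distinguishable:
  ε vs 01: suffix ε distinguishes them (ε is rejected, 01 is accepted)
  0 vs 01: suffix ε distinguishes them (0 is rejected, 01 is accepted)
  ε vs 0: suffix 1 distinguishes them (ε·1 = 1 is rejected, 0·1 = 01 is accepted)
So any DFA needs at least 3 states.
Upper bound: a DFA with 3 states exists (one state per class above: 'no progress', 'last symbol 0', and 'seen 01' (accepting sink)).
Minimum states: 3

Final answer: 3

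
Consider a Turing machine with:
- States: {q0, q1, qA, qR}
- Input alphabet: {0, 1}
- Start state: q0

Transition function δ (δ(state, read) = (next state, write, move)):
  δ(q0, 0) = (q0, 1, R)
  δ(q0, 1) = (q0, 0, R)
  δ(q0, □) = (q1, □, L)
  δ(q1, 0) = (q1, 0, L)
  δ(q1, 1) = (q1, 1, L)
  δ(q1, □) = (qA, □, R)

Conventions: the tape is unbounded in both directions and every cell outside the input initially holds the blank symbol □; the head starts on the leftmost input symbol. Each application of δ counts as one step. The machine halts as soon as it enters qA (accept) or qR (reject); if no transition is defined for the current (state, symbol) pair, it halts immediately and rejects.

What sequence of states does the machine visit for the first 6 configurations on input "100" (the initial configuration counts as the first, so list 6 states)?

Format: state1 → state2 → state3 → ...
Step 0: [q0]100 (head at position 0)
Step 1: δ(q0, 1) = (q0, 0, R)  ⊢  0[q0]00 (head at position 1)
Step 2: δ(q0, 0) = (q0, 1, R)  ⊢  01[q0]0 (head at position 2)
Step 3: δ(q0, 0) = (q0, 1, R)  ⊢  011[q0]□ (head at position 3)
Step 4: δ(q0, □) = (q1, □, L)  ⊢  01[q1]1□ (head at position 2)
Step 5: δ(q1, 1) = (q1, 1, L)  ⊢  0[q1]11□ (head at position 1)
Reading off the states of these 6 configurations: q0 → q0 → q0 → q0 → q1 → q1

Final answer: q0 → q0 → q0 → q0 → q1 → q1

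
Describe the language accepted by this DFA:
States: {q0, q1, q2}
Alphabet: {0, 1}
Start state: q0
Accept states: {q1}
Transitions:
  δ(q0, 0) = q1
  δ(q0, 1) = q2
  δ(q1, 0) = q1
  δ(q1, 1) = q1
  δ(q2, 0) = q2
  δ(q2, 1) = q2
Analyzing the DFA structure:
Start state: q0
Accept states: {q1}
Interpreting what each state remembers (checking against the transitions):
  q0: nothing has been read yet
  q1: the first symbol was 0
  q2: the first symbol was 1 (trap state)
  δ(q0, 0): in q0 (nothing has been read yet), after reading 0 we have: the first symbol was 0 → q1
  δ(q0, 1): in q0 (nothing has been read yet), after reading 1 we have: the first symbol was 1 (trap state) → q2
  δ(q1, 0): in q1 (the first symbol was 0), after reading 0 we have: the first symbol was 0 → q1
  δ(q1, 1): in q1 (the first symbol was 0), after reading 1 we have: the first symbol was 0 → q1
  δ(q2, 0): in q2 (the first symbol was 1 (trap state)), after reading 0 we have: the first symbol was 1 (trap state) → q2
  δ(q2, 1): in q2 (the first symbol was 1 (trap state)), after reading 1 we have: the first symbol was 1 (trap state) → q2
A string is accepted iff it ends in {q1}, i.e. the first symbol was 0.
Language: All binary strings starting with 0

Final answer: All binary strings starting with 0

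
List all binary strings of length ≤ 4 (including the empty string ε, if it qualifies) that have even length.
Checking every binary string of length 0 to 4:
  Length 0: accepted: ε | rejected: (none)
  Length 1: accepted: (none) | rejected: 0, 1
  Length 2: accepted: 00, 01, 10, 11 | rejected: (none)
  Length 3: accepted: (none) | rejected: 000, 001, 010, 011, 100, 101, 110, 111
  Length 4: accepted: 0000, 0001, 0010, 0011, 0100, 0101, 0110, 0111, 1000, 1001, 1010, 1011, 1100, 1101, 1110, 1111 | rejected: (none)
Total: 21 string(s).

Final answer: ε, 00, 01, 10, 11, 0000, 0001, 0010, 0011, 0100, 0101, 0110, 0111, 1000, 1001, 1010, 1011, 1100, 1101, 1110, 1111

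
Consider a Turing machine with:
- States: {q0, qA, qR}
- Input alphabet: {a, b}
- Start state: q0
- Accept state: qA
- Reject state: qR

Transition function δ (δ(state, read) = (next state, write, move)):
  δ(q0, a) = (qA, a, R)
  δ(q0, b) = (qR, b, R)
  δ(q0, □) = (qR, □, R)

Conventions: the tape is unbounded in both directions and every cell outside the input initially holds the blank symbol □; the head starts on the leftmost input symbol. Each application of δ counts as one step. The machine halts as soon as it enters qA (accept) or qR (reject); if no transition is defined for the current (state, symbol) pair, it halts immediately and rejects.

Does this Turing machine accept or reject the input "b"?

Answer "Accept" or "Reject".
Step 0: [q0]b (head at position 0)
Step 1: δ(q0, b) = (qR, b, R)  ⊢  b[qR]□ (head at position 1)
The machine is in qR, so it halts and rejects.

Final answer: Reject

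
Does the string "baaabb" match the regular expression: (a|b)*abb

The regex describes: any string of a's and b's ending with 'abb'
Yes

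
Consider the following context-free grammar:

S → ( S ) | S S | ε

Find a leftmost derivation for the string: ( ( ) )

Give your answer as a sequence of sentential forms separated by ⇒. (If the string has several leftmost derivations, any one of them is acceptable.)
Start with S.
Step 1: the leftmost non-terminal is S; apply S → ( S ):  ( S )
Step 2: the leftmost non-terminal is S; apply S → ( S ):  ( ( S ) )
Step 3: the leftmost non-terminal is S; apply S → ε:  ( ( ) )

Final answer: S ⇒ ( S ) ⇒ ( ( S ) ) ⇒ ( ( ) )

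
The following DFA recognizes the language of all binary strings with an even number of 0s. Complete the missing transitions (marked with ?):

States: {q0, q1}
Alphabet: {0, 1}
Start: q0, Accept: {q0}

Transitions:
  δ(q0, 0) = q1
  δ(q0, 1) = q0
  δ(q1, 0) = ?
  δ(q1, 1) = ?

What each state remembers (consistent with the given transitions and accept states):
  q0: an even number of 0s has been read so far
  q1: an odd number of 0s has been read so far
Filling in the missing entries:
  δ(q1, 0): in q1 (an odd number of 0s has been read so far), after reading 0 we have: an even number of 0s has been read so far → q0
  δ(q1, 1): in q1 (an odd number of 0s has been read so far), after reading 1 we have: an odd number of 0s has been read so far → q1

Final answer: δ(q1, 0) = q0; δ(q1, 1) = q1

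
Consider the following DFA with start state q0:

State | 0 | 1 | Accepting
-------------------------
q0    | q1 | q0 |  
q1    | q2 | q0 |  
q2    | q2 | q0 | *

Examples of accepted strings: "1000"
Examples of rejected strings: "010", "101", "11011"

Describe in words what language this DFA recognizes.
binary strings ending with '00'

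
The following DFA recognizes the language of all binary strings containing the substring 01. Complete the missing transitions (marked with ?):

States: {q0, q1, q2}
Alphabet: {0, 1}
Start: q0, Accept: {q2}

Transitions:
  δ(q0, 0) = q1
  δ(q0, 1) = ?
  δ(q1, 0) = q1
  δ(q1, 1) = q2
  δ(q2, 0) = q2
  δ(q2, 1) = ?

What each state remembers (consistent with the given transitions and accept states):
  q0: 01 not seen yet and the last symbol was not 0
  q1: 01 not seen yet and the last symbol was 0
  q2: the substring 01 has already been seen
Filling in the missing entries:
  δ(q0, 1): in q0 (01 not seen yet and the last symbol was not 0), after reading 1 we have: 01 not seen yet and the last symbol was not 0 → q0
  δ(q2, 1): in q2 (the substring 01 has already been seen), after reading 1 we have: the substring 01 has already been seen → q2

Final answer: δ(q0, 1) = q0; δ(q2, 1) = q2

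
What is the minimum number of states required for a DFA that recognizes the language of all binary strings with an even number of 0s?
Language: binary strings with an even number of 0s
Lower bound (Myhill–Nerode): the prefixes ε, 0 are pairwise distinguishable:
  ε vs 0: suffix ε distinguishes them (ε has zero 0s (accepted), 0 has one 0 (rejected))
So any DFA needs at least 2 states.
Upper bound: a DFA with 2 states exists (one state per class above).
Minimum states: 2

Final answer: 2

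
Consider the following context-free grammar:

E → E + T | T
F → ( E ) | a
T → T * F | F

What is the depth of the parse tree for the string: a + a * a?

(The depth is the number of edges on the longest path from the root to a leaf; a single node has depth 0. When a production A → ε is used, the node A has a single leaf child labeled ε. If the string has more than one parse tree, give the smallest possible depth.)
The grammar is unambiguous; the parse tree of a + a * a is:
E → E + T at the root (depth 0).
  Left E (depth 1) → T (2) → F (3) → a (4).
  Right T (depth 1) → T * F; that T (2) → F (3) → a (4); F (2) → a (3).
The longest root-to-leaf paths have 4 edges.
Depth = 4.

Final answer: 4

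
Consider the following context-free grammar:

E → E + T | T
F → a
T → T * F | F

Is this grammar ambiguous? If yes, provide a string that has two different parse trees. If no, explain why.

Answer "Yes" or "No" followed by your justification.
This is the standard stratified expression grammar: '+' is introduced only by the left-recursive rule E → E + T and '*' only by the left-recursive rule T → T * F, with F → a. For any string, the last '+' must be the one produced at the root E (everything after it is a T containing no '+'), and likewise within each T the last '*' is produced at its root. This fixes the parse tree uniquely (left-associative, '*' binding tighter than '+'), so every string has exactly one parse tree.

Final answer: No - the grammar is unambiguous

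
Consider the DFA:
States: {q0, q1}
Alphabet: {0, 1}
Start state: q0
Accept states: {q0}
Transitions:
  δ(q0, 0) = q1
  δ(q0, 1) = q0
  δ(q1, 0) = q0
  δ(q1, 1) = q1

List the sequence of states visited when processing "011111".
Starting at q0
Read '0': q0 -> q1
Read '1': q1 -> q1
Read '1': q1 -> q1
Read '1': q1 -> q1
Read '1': q1 -> q1
Read '1': q1 -> q1

Final answer: q0 -> q1 -> q1 -> q1 -> q1 -> q1 -> q1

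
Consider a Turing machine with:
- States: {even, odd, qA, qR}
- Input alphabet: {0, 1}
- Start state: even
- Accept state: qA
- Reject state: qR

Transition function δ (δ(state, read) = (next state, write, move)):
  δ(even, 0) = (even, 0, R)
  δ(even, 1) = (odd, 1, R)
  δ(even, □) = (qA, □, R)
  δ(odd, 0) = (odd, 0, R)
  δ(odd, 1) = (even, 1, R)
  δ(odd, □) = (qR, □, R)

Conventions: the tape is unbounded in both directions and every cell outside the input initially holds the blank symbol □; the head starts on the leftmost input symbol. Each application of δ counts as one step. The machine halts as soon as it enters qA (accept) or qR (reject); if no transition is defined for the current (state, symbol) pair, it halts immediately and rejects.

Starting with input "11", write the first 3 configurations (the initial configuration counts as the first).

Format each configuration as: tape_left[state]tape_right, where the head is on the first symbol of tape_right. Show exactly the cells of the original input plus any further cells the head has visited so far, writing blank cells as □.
Step 0: [even]11 (head at position 0)
Step 1: δ(even, 1) = (odd, 1, R)  ⊢  1[odd]1 (head at position 1)
Step 2: δ(odd, 1) = (even, 1, R)  ⊢  11[even]□ (head at position 2)

Final answer: [even]11 ⊢ 1[odd]1 ⊢ 11[even]□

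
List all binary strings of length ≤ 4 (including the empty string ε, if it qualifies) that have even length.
Checking every binary string of length 0 to 4:
  Length 0: accepted: ε | rejected: (none)
  Length 1: accepted: (none) | rejected: 0, 1
  Length 2: accepted: 00, 01, 10, 11 | rejected: (none)
  Length 3: accepted: (none) | rejected: 000, 001, 010, 011, 100, 101, 110, 111
  Length 4: accepted: 0000, 0001, 0010, 0011, 0100, 0101, 0110, 0111, 1000, 1001, 1010, 1011, 1100, 1101, 1110, 1111 | rejected: (none)
Total: 21 string(s).

Final answer: ε, 00, 01, 10, 11, 0000, 0001, 0010, 0011, 0100, 0101, 0110, 0111, 1000, 1001, 1010, 1011, 1100, 1101, 1110, 1111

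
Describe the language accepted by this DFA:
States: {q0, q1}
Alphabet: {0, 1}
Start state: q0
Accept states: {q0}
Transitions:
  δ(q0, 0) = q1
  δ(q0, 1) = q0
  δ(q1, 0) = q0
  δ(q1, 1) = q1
Analyzing the DFA structure:
Start state: q0
Accept states: {q0}
Interpreting what each state remembers (checking against the transitions):
  q0: an even number of 0s has been read so far
  q1: an odd number of 0s has been read so far
  δ(q0, 0): in q0 (an even number of 0s has been read so far), after reading 0 we have: an odd number of 0s has been read so far → q1
  δ(q0, 1): in q0 (an even number of 0s has been read so far), after reading 1 we have: an even number of 0s has been read so far → q0
  δ(q1, 0): in q1 (an odd number of 0s has been read so far), after reading 0 we have: an even number of 0s has been read so far → q0
  δ(q1, 1): in q1 (an odd number of 0s has been read so far), after reading 1 we have: an odd number of 0s has been read so far → q1
A string is accepted iff it ends in {q0}, i.e. an even number of 0s has been read so far.
Language: All binary strings with an even number of 0s

Final answer: All binary strings with an even number of 0s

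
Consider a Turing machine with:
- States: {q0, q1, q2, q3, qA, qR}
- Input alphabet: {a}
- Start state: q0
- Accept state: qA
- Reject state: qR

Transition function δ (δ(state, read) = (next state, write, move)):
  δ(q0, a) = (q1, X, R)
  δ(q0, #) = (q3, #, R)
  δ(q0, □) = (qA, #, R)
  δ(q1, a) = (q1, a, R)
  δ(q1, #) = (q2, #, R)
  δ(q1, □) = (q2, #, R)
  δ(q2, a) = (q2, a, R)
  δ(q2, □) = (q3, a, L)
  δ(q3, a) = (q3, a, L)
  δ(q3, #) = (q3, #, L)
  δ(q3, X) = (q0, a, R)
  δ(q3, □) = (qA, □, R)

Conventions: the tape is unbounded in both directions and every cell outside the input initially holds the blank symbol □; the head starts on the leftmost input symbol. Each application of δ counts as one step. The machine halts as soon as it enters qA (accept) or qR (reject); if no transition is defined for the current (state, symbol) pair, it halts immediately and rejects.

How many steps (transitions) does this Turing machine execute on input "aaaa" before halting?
Trace (configuration after each step, as tape_left[state]tape_right with head position):
Step 0: [q0]aaaa (head at position 0)
Step 1: X[q1]aaa (head 1)
Step 2: Xa[q1]aa (head 2)
Step 3: Xaa[q1]a (head 3)
Step 4: Xaaa[q1]□ (head 4)
Step 5: Xaaa#[q2]□ (head 5)
Step 6: Xaaa[q3]#a (head 4)
Step 7: Xaa[q3]a#a (head 3)
Step 8: Xa[q3]aa#a (head 2)
Step 9: X[q3]aaa#a (head 1)
Step 10: [q3]Xaaa#a (head 0)
Step 11: a[q0]aaa#a (head 1)
Step 12: aX[q1]aa#a (head 2)
Step 13: aXa[q1]a#a (head 3)
Step 14: aXaa[q1]#a (head 4)
Step 15: aXaa#[q2]a (head 5)
Step 16: aXaa#a[q2]□ (head 6)
Step 17: aXaa#[q3]aa (head 5)
Step 18: aXaa[q3]#aa (head 4)
Step 19: aXa[q3]a#aa (head 3)
Step 20: aX[q3]aa#aa (head 2)
Step 21: a[q3]Xaa#aa (head 1)
Step 22: aa[q0]aa#aa (head 2)
Step 23: aaX[q1]a#aa (head 3)
Step 24: aaXa[q1]#aa (head 4)
Step 25: aaXa#[q2]aa (head 5)
Step 26: aaXa#a[q2]a (head 6)
Step 27: aaXa#aa[q2]□ (head 7)
Step 28: aaXa#a[q3]aa (head 6)
Step 29: aaXa#[q3]aaa (head 5)
Step 30: aaXa[q3]#aaa (head 4)
Step 31: aaX[q3]a#aaa (head 3)
Step 32: aa[q3]Xa#aaa (head 2)
Step 33: aaa[q0]a#aaa (head 3)
Step 34: aaaX[q1]#aaa (head 4)
Step 35: aaaX#[q2]aaa (head 5)
Step 36: aaaX#a[q2]aa (head 6)
Step 37: aaaX#aa[q2]a (head 7)
Step 38: aaaX#aaa[q2]□ (head 8)
Step 39: aaaX#aa[q3]aa (head 7)
Step 40: aaaX#a[q3]aaa (head 6)
Step 41: aaaX#[q3]aaaa (head 5)
Step 42: aaaX[q3]#aaaa (head 4)
Step 43: aaa[q3]X#aaaa (head 3)
Step 44: aaaa[q0]#aaaa (head 4)
Step 45: aaaa#[q3]aaaa (head 5)
Step 46: aaaa[q3]#aaaa (head 4)
Step 47: aaa[q3]a#aaaa (head 3)
Step 48: aa[q3]aa#aaaa (head 2)
Step 49: a[q3]aaa#aaaa (head 1)
Step 50: [q3]aaaa#aaaa (head 0)
Step 51: [q3]□aaaa#aaaa (head -1)
Step 52: □[qA]aaaa#aaaa (head 0)
The machine is in qA, so it halts and accepts.
Number of transitions executed: 52.

Final answer: 52 steps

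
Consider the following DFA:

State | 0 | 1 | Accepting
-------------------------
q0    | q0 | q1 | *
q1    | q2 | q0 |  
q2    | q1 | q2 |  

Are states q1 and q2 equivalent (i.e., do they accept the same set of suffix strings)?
Try the suffix "1".
From q1: q1 → q0 — accepting.
From q2: q2 → q2 — not accepting.
The two states disagree on this suffix, so they are not equivalent.

Final answer: No. Distinguishing string: "1" - accepted from q1 but not from q2.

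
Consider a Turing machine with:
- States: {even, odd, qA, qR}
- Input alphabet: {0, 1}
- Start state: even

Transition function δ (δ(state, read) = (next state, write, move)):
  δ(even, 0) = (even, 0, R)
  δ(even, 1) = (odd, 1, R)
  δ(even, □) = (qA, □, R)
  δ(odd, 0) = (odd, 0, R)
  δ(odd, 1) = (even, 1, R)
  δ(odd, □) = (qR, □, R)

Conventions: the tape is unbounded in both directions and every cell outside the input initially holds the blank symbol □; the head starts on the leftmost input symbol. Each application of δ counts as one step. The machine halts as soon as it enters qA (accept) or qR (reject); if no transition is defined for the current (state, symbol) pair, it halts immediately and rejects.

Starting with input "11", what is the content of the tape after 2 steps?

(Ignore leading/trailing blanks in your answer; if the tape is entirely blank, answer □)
Step 0: [even]11 (head at position 0)
Step 1: δ(even, 1) = (odd, 1, R)  ⊢  1[odd]1 (head at position 1)
Step 2: δ(odd, 1) = (even, 1, R)  ⊢  11[even]□ (head at position 2)
Tape after 2 steps (ignoring surrounding blanks): 11

Final answer: Tape: 11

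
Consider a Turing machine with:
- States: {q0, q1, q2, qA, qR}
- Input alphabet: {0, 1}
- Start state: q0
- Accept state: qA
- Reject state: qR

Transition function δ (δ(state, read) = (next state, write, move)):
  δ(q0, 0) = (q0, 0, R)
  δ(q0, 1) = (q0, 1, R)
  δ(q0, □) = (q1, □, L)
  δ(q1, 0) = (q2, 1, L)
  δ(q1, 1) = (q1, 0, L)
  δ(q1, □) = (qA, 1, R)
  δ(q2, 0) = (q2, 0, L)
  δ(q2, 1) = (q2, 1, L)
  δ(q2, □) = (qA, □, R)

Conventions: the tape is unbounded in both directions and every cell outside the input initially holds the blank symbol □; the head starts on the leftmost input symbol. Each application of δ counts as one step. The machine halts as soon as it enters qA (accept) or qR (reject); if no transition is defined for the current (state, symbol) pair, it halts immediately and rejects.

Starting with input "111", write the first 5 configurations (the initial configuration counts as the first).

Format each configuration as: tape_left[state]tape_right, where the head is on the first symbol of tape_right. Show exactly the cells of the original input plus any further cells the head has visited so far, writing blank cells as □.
Step 0: [q0]111 (head at position 0)
Step 1: δ(q0, 1) = (q0, 1, R)  ⊢  1[q0]11 (head at position 1)
Step 2: δ(q0, 1) = (q0, 1, R)  ⊢  11[q0]1 (head at position 2)
Step 3: δ(q0, 1) = (q0, 1, R)  ⊢  111[q0]□ (head at position 3)
Step 4: δ(q0, □) = (q1, □, L)  ⊢  11[q1]1□ (head at position 2)

Final answer: [q0]111 ⊢ 1[q0]11 ⊢ 11[q0]1 ⊢ 111[q0]□ ⊢ 11[q1]1□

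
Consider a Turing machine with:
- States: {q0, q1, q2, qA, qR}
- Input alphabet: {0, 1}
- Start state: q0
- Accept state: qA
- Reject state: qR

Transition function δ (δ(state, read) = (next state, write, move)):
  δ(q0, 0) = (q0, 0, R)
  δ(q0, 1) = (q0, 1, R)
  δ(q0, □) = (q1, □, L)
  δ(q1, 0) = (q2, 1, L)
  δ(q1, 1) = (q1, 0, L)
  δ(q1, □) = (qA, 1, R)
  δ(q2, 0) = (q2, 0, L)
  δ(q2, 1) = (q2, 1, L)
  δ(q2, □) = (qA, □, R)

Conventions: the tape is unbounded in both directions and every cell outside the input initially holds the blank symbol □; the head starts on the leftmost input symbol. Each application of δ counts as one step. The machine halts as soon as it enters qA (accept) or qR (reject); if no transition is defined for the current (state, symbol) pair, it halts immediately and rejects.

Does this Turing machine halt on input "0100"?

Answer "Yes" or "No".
Step 0: [q0]0100 (head at position 0)
Step 1: δ(q0, 0) = (q0, 0, R)  ⊢  0[q0]100 (head at position 1)
Step 2: δ(q0, 1) = (q0, 1, R)  ⊢  01[q0]00 (head at position 2)
Step 3: δ(q0, 0) = (q0, 0, R)  ⊢  010[q0]0 (head at position 3)
Step 4: δ(q0, 0) = (q0, 0, R)  ⊢  0100[q0]□ (head at position 4)
Step 5: δ(q0, □) = (q1, □, L)  ⊢  010[q1]0□ (head at position 3)
Step 6: δ(q1, 0) = (q2, 1, L)  ⊢  01[q2]01□ (head at position 2)
Step 7: δ(q2, 0) = (q2, 0, L)  ⊢  0[q2]101□ (head at position 1)
Step 8: δ(q2, 1) = (q2, 1, L)  ⊢  [q2]0101□ (head at position 0)
Step 9: δ(q2, 0) = (q2, 0, L)  ⊢  [q2]□0101□ (head at position -1)
Step 10: δ(q2, □) = (qA, □, R)  ⊢  □[qA]0101□ (head at position 0)
The machine is in qA, so it halts and accepts.
It halts after 10 steps.

Final answer: Yes - halts after 10 steps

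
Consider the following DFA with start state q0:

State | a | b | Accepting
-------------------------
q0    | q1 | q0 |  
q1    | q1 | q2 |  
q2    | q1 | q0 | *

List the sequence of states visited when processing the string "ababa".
q0 → q1 → q2 → q1 → q2 → q1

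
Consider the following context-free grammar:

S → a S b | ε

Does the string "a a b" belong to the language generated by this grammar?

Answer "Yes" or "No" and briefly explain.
Every derivation applies S → a S b some number n of times and then S → ε, producing a^n b^n with equally many a's and b's. The string a a b has two a's but only one b, so it cannot be derived.

Final answer: No - no valid derivation exists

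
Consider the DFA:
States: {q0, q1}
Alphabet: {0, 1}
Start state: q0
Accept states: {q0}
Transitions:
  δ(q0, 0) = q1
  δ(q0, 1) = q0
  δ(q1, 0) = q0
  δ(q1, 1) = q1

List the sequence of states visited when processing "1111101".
Starting at q0
Read '1': q0 -> q0
Read '1': q0 -> q0
Read '1': q0 -> q0
Read '1': q0 -> q0
Read '1': q0 -> q0
Read '0': q0 -> q1
Read '1': q1 -> q1

Final answer: q0 -> q0 -> q0 -> q0 -> q0 -> q0 -> q1 -> q1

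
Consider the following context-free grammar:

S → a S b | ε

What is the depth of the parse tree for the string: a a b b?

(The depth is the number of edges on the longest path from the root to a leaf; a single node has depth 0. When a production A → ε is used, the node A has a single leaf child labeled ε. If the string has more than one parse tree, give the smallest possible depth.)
The only parse tree applies S → a S b 2 times (once per matching a…b pair) and then S → ε.
The S nodes sit at depths 0, 1, …, 2; the innermost S (depth 2) has the single child ε at depth 3.
The terminal leaves a, b are at depths 1..2, so the longest root-to-leaf path is S → S → … → S → ε with 3 edges.
Depth = 3.

Final answer: 3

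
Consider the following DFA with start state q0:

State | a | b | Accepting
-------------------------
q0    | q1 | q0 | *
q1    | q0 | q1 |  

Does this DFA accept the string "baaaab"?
Start in q0.
Read 'b': q0 → q0
Read 'a': q0 → q1
Read 'a': q1 → q0
Read 'a': q0 → q1
Read 'a': q1 → q0
Read 'b': q0 → q0
Final state q0 is accepting, so the string is accepted.

Final answer: Yes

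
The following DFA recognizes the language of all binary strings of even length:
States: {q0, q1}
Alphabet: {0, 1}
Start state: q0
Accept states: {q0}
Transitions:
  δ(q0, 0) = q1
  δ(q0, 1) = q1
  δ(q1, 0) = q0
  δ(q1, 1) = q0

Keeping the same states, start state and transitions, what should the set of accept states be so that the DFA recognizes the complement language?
The DFA is complete (every state has a transition on every symbol), so the complement
is recognized by the same DFA with accepting and non-accepting states swapped.
Original accept states: {q0}
Complement accept states = All states - Original accept states
= {q0, q1} - {q0}
= {q1}
Complement language: strings of ODD length

Final answer: {q1}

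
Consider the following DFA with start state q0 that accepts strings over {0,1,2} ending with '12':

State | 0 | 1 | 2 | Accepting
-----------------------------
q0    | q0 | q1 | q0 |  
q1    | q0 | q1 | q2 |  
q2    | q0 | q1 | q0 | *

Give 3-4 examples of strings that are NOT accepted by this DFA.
Any strings that end in a non-accepting state work; for example:
"0121": q0 → q0 → q1 → q2 → q1; q1 is not accepting → rejected
"1101": q0 → q1 → q1 → q0 → q1; q1 is not accepting → rejected
"1121": q0 → q1 → q1 → q2 → q1; q1 is not accepting → rejected
"2222": q0 → q0 → q0 → q0 → q0; q0 is not accepting → rejected

Final answer: "0121", "1101", "1121", "2222"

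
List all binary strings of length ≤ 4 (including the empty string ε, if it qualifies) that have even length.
Checking every binary string of length 0 to 4:
  Length 0: accepted: ε | rejected: (none)
  Length 1: accepted: (none) | rejected: 0, 1
  Length 2: accepted: 00, 01, 10, 11 | rejected: (none)
  Length 3: accepted: (none) | rejected: 000, 001, 010, 011, 100, 101, 110, 111
  Length 4: accepted: 0000, 0001, 0010, 0011, 0100, 0101, 0110, 0111, 1000, 1001, 1010, 1011, 1100, 1101, 1110, 1111 | rejected: (none)
Total: 21 string(s).

Final answer: ε, 00, 01, 10, 11, 0000, 0001, 0010, 0011, 0100, 0101, 0110, 0111, 1000, 1001, 1010, 1011, 1100, 1101, 1110, 1111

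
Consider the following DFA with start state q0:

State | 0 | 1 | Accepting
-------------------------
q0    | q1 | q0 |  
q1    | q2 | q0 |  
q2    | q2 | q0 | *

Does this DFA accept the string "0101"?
Start in q0.
Read '0': q0 → q1
Read '1': q1 → q0
Read '0': q0 → q1
Read '1': q1 → q0
Final state q0 is not accepting, so the string is rejected.

Final answer: No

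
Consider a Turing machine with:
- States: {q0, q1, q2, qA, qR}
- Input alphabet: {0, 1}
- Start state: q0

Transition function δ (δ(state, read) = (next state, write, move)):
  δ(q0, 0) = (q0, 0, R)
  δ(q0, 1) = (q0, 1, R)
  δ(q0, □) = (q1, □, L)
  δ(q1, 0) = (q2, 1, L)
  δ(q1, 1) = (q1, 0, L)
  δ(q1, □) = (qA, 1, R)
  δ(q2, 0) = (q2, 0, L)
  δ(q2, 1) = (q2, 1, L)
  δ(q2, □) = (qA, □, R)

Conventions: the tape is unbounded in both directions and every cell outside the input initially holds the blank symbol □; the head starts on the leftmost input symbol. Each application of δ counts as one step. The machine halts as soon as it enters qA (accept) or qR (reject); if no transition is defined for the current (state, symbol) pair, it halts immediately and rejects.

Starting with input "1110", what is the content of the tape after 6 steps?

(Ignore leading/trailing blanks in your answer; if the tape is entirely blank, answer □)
Step 0: [q0]1110 (head at position 0)
Step 1: δ(q0, 1) = (q0, 1, R)  ⊢  1[q0]110 (head at position 1)
Step 2: δ(q0, 1) = (q0, 1, R)  ⊢  11[q0]10 (head at position 2)
Step 3: δ(q0, 1) = (q0, 1, R)  ⊢  111[q0]0 (head at position 3)
Step 4: δ(q0, 0) = (q0, 0, R)  ⊢  1110[q0]□ (head at position 4)
Step 5: δ(q0, □) = (q1, □, L)  ⊢  111[q1]0□ (head at position 3)
Step 6: δ(q1, 0) = (q2, 1, L)  ⊢  11[q2]11□ (head at position 2)
Tape after 6 steps (ignoring surrounding blanks): 1111

Final answer: Tape: 1111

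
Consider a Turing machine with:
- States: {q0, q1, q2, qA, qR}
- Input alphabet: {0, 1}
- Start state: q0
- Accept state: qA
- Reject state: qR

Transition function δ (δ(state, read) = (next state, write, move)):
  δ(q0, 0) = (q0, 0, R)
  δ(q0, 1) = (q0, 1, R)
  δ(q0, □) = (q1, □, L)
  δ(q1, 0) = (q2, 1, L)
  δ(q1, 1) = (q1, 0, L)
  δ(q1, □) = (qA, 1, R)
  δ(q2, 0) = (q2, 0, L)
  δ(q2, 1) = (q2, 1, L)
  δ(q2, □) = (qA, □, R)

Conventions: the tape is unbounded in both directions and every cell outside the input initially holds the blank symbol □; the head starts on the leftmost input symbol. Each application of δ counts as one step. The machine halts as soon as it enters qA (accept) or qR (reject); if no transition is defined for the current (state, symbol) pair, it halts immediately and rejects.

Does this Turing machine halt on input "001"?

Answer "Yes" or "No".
Step 0: [q0]001 (head at position 0)
Step 1: δ(q0, 0) = (q0, 0, R)  ⊢  0[q0]01 (head at position 1)
Step 2: δ(q0, 0) = (q0, 0, R)  ⊢  00[q0]1 (head at position 2)
Step 3: δ(q0, 1) = (q0, 1, R)  ⊢  001[q0]□ (head at position 3)
Step 4: δ(q0, □) = (q1, □, L)  ⊢  00[q1]1□ (head at position 2)
Step 5: δ(q1, 1) = (q1, 0, L)  ⊢  0[q1]00□ (head at position 1)
Step 6: δ(q1, 0) = (q2, 1, L)  ⊢  [q2]010□ (head at position 0)
Step 7: δ(q2, 0) = (q2, 0, L)  ⊢  [q2]□010□ (head at position -1)
Step 8: δ(q2, □) = (qA, □, R)  ⊢  □[qA]010□ (head at position 0)
The machine is in qA, so it halts and accepts.
It halts after 8 steps.

Final answer: Yes - halts after 8 steps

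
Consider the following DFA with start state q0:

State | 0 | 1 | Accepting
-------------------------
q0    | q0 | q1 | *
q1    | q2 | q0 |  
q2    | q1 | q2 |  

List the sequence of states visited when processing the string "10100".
q0 → q1 → q2 → q2 → q1 → q2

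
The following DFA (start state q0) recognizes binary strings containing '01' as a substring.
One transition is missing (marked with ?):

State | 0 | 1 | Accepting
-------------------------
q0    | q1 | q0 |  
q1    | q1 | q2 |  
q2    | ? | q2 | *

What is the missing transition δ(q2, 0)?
q2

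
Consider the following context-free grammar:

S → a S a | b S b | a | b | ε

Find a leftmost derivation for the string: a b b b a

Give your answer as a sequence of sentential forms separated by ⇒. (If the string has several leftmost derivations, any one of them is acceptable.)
Start with S.
Step 1: the leftmost non-terminal is S; apply S → a S a:  a S a
Step 2: the leftmost non-terminal is S; apply S → b S b:  a b S b a
Step 3: the leftmost non-terminal is S; apply S → b:  a b b b a

Final answer: S ⇒ a S a ⇒ a b S b a ⇒ a b b b a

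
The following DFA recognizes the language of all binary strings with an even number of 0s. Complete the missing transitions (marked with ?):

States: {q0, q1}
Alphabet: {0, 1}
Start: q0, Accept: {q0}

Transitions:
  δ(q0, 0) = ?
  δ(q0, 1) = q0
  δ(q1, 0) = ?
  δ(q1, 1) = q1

What each state remembers (consistent with the given transitions and accept states):
  q0: an even number of 0s has been read so far
  q1: an odd number of 0s has been read so far
Filling in the missing entries:
  δ(q0, 0): in q0 (an even number of 0s has been read so far), after reading 0 we have: an odd number of 0s has been read so far → q1
  δ(q1, 0): in q1 (an odd number of 0s has been read so far), after reading 0 we have: an even number of 0s has been read so far → q0

Final answer: δ(q0, 0) = q1; δ(q1, 0) = q0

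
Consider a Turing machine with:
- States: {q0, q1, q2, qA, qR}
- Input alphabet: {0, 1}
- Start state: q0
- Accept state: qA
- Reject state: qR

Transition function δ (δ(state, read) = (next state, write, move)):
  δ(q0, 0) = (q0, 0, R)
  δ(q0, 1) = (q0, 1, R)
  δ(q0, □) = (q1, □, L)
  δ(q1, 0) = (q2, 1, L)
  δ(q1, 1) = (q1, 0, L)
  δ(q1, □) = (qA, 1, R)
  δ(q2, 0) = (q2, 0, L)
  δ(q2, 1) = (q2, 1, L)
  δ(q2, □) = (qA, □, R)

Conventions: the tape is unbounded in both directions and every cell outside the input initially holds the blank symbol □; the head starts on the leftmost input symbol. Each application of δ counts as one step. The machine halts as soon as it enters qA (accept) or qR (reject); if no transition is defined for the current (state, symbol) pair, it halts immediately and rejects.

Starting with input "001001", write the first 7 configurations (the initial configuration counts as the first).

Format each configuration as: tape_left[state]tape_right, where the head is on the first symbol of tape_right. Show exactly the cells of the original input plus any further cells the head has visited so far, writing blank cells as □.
Step 0: [q0]001001 (head at position 0)
Step 1: δ(q0, 0) = (q0, 0, R)  ⊢  0[q0]01001 (head at position 1)
Step 2: δ(q0, 0) = (q0, 0, R)  ⊢  00[q0]1001 (head at position 2)
Step 3: δ(q0, 1) = (q0, 1, R)  ⊢  001[q0]001 (head at position 3)
Step 4: δ(q0, 0) = (q0, 0, R)  ⊢  0010[q0]01 (head at position 4)
Step 5: δ(q0, 0) = (q0, 0, R)  ⊢  00100[q0]1 (head at position 5)
Step 6: δ(q0, 1) = (q0, 1, R)  ⊢  001001[q0]□ (head at position 6)

Final answer: [q0]001001 ⊢ 0[q0]01001 ⊢ 00[q0]1001 ⊢ 001[q0]001 ⊢ 0010[q0]01 ⊢ 00100[q0]1 ⊢ 001001[q0]□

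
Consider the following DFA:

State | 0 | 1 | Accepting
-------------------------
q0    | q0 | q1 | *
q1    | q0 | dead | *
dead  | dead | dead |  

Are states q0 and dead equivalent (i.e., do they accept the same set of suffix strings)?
Try the suffix ε (the empty string).
From q0: q0 — accepting.
From dead: dead — not accepting.
The two states disagree on this suffix, so they are not equivalent.

Final answer: No. Distinguishing string: ε (the empty string) - accepted from q0 but not from dead.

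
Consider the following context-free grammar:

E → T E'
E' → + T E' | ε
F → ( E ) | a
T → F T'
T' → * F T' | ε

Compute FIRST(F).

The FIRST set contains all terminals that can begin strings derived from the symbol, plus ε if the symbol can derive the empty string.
FIRST(F): F → ( E ) contributes '(' and F → a contributes 'a', so FIRST(F) = {(, a}. F is not nullable.

Final answer: {(, a}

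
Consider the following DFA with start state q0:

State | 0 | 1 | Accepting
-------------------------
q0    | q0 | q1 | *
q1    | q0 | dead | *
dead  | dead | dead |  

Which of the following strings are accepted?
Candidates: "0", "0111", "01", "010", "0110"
"0": q0 → q0; q0 is accepting → accepted
"0111": q0 → q0 → q1 → dead → dead; dead is not accepting → rejected
"01": q0 → q0 → q1; q1 is accepting → accepted
"010": q0 → q0 → q1 → q0; q0 is accepting → accepted
"0110": q0 → q0 → q1 → dead → dead; dead is not accepting → rejected

Final answer: "0", "01", "010"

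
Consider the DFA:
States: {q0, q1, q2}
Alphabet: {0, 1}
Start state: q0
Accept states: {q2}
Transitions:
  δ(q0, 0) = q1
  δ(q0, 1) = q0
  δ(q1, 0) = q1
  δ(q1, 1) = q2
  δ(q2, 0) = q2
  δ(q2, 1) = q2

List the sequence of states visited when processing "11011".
Starting at q0
Read '1': q0 -> q0
Read '1': q0 -> q0
Read '0': q0 -> q1
Read '1': q1 -> q2
Read '1': q2 -> q2

Final answer: q0 -> q0 -> q0 -> q1 -> q2 -> q2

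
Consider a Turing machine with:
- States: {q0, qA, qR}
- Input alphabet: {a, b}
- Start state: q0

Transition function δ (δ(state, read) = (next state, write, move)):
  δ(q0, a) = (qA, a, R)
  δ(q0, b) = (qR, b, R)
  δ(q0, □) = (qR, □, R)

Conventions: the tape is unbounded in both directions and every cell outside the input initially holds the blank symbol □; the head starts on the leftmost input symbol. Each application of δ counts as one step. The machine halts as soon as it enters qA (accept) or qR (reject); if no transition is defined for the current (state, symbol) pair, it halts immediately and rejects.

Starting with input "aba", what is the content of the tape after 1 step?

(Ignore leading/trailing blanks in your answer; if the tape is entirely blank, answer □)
Step 0: [q0]aba (head at position 0)
Step 1: δ(q0, a) = (qA, a, R)  ⊢  a[qA]ba (head at position 1)
Tape after 1 step (ignoring surrounding blanks): aba

Final answer: Tape: aba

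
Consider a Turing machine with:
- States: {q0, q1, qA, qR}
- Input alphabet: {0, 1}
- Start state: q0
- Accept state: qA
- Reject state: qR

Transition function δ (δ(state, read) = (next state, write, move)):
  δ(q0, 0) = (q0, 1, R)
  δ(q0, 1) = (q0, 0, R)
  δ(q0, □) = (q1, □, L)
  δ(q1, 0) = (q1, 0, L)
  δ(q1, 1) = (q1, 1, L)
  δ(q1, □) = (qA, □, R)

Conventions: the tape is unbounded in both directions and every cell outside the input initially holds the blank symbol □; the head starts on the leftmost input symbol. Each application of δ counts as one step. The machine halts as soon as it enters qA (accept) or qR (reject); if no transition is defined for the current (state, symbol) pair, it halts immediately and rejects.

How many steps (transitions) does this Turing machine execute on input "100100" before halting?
Step 0: [q0]100100 (head at position 0)
Step 1: δ(q0, 1) = (q0, 0, R)  ⊢  0[q0]00100 (head at position 1)
Step 2: δ(q0, 0) = (q0, 1, R)  ⊢  01[q0]0100 (head at position 2)
Step 3: δ(q0, 0) = (q0, 1, R)  ⊢  011[q0]100 (head at position 3)
Step 4: δ(q0, 1) = (q0, 0, R)  ⊢  0110[q0]00 (head at position 4)
Step 5: δ(q0, 0) = (q0, 1, R)  ⊢  01101[q0]0 (head at position 5)
Step 6: δ(q0, 0) = (q0, 1, R)  ⊢  011011[q0]□ (head at position 6)
Step 7: δ(q0, □) = (q1, □, L)  ⊢  01101[q1]1□ (head at position 5)
Step 8: δ(q1, 1) = (q1, 1, L)  ⊢  0110[q1]11□ (head at position 4)
Step 9: δ(q1, 1) = (q1, 1, L)  ⊢  011[q1]011□ (head at position 3)
Step 10: δ(q1, 0) = (q1, 0, L)  ⊢  01[q1]1011□ (head at position 2)
Step 11: δ(q1, 1) = (q1, 1, L)  ⊢  0[q1]11011□ (head at position 1)
Step 12: δ(q1, 1) = (q1, 1, L)  ⊢  [q1]011011□ (head at position 0)
Step 13: δ(q1, 0) = (q1, 0, L)  ⊢  [q1]□011011□ (head at position -1)
Step 14: δ(q1, □) = (qA, □, R)  ⊢  □[qA]011011□ (head at position 0)
The machine is in qA, so it halts and accepts.
Number of transitions executed: 14.

Final answer: 14 steps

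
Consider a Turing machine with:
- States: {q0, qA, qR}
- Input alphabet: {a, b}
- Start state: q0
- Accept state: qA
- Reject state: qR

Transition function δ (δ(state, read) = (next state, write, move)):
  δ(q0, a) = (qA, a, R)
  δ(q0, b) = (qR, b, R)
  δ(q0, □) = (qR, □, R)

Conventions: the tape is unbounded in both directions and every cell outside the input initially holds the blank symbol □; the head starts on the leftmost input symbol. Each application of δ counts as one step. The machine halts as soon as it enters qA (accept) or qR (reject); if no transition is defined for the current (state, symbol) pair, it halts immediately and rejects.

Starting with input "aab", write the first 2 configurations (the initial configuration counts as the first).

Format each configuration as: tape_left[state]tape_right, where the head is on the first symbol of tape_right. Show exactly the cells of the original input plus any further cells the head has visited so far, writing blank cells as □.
Step 0: [q0]aab (head at position 0)
Step 1: δ(q0, a) = (qA, a, R)  ⊢  a[qA]ab (head at position 1)

Final answer: [q0]aab ⊢ a[qA]ab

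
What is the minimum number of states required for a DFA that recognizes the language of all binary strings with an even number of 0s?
Language: binary strings with an even number of 0s
Lower bound (Myhill–Nerode): the prefixes ε, 0 are pairwise distinguishable:
  ε vs 0: suffix ε distinguishes them (ε has zero 0s (accepted), 0 has one 0 (rejected))
So any DFA needs at least 2 states.
Upper bound: a DFA with 2 states exists (one state per class above).
Minimum states: 2

Final answer: 2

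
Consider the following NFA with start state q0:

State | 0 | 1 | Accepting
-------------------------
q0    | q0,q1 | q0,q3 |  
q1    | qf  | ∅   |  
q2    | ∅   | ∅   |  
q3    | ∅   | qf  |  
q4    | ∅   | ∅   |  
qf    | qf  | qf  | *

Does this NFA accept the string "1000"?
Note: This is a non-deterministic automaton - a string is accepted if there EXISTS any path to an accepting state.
Track the set of states the NFA could be in: start {q0}
Read '1': {q0} → {q0, q3}
Read '0': {q0, q3} → {q0, q1}
Read '0': {q0, q1} → {q0, q1, qf}
Read '0': {q0, q1, qf} → {q0, q1, qf}
Final set {q0, q1, qf} contains accepting state(s) {qf} → accepted.

Final answer: Yes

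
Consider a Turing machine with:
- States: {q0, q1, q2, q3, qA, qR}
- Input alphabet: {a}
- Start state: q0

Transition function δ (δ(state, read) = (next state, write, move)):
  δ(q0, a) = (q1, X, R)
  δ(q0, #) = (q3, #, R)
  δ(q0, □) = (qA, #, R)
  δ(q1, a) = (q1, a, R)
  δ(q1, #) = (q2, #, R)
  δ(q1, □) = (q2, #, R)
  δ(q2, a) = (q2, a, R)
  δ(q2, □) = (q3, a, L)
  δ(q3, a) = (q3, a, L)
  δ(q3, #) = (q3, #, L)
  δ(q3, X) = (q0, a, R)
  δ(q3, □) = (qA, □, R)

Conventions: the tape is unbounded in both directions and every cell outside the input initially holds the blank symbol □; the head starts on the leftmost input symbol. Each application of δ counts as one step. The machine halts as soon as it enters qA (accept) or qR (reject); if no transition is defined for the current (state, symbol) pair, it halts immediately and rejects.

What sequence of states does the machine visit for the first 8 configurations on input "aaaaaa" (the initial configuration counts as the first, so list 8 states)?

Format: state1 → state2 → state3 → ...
Step 0: [q0]aaaaaa (head at position 0)
Step 1: δ(q0, a) = (q1, X, R)  ⊢  X[q1]aaaaa (head at position 1)
Step 2: δ(q1, a) = (q1, a, R)  ⊢  Xa[q1]aaaa (head at position 2)
Step 3: δ(q1, a) = (q1, a, R)  ⊢  Xaa[q1]aaa (head at position 3)
Step 4: δ(q1, a) = (q1, a, R)  ⊢  Xaaa[q1]aa (head at position 4)
Step 5: δ(q1, a) = (q1, a, R)  ⊢  Xaaaa[q1]a (head at position 5)
Step 6: δ(q1, a) = (q1, a, R)  ⊢  Xaaaaa[q1]□ (head at position 6)
Step 7: δ(q1, □) = (q2, #, R)  ⊢  Xaaaaa#[q2]□ (head at position 7)
Reading off the states of these 8 configurations: q0 → q1 → q1 → q1 → q1 → q1 → q1 → q2

Final answer: q0 → q1 → q1 → q1 → q1 → q1 → q1 → q2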